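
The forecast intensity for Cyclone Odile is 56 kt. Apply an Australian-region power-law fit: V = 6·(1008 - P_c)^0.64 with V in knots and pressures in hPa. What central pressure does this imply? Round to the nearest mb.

ΔP = (V / 6)^(1/0.64) = (56/6)^1.562.
56/6 = 9.333; 9.333^1.562 ≈ 32.79 mb.
P_c = 1008 − 32.79 = 975.21 ≈ 975 mb.

975 mb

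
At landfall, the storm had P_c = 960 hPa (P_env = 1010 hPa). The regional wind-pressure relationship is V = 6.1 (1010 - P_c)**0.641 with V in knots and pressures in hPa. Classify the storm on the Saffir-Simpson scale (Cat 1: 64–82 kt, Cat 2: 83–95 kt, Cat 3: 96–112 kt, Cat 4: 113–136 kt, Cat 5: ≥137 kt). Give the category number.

ΔP = 1010 − 960 = 50 hPa.
V ≈ 6.1 × 50^0.641 = 6.1 × 12.28 ≈ 75 kt.
75 kt falls in the Category 1 band.

1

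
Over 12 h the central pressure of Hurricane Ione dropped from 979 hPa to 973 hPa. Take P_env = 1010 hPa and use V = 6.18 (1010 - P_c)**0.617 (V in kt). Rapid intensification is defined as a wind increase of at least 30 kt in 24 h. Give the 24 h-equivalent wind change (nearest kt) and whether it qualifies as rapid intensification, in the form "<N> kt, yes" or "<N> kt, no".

12 kt, no

V₁: ΔP = 31, V ≈ 6.18 × 31^0.617 ≈ 51.42 kt.
V₂: ΔP = 37, V ≈ 6.18 × 37^0.617 ≈ 57.35 kt.
ΔV over 12 h = 5.93 kt → 24 h equivalent = 5.93 × 24/12 ≈ 11.86 kt.
12 kt < 30 kt ⇒ not rapid intensification.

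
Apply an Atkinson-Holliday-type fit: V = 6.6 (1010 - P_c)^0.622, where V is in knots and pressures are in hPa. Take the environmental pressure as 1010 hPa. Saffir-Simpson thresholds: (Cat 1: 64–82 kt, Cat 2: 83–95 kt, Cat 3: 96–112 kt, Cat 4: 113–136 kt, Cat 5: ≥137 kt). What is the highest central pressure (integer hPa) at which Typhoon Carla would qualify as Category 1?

Category 1 begins at V = 64 kt.
Required ΔP = (64/6.6)^(1/0.622) = 9.697^1.608 ≈ 38.57 hPa.
P_c ≤ 1010 − 38.57 = 971.43, so the highest integer P_c is 971 hPa.

971 hPa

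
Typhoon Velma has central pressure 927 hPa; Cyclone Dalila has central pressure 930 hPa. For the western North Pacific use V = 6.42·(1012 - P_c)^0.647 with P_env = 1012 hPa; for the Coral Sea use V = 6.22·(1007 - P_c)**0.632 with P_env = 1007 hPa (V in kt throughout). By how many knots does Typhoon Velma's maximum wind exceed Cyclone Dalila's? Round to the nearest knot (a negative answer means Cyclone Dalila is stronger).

Typhoon Velma: ΔP = 85; V ≈ 6.42 × 85^0.647 ≈ 113.73 kt.
Cyclone Dalila: ΔP = 77; V ≈ 6.22 × 77^0.632 ≈ 96.84 kt.
Difference ≈ 113.73 − 96.84 = 16.89 → 17 kt.

17 kt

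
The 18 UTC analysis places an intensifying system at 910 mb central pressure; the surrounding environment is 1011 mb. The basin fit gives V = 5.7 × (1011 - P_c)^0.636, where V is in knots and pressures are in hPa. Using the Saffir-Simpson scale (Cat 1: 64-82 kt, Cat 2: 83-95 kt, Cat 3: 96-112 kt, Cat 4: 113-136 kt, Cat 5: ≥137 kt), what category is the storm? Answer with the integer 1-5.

ΔP = 1011 − 910 = 101 mb.
V ≈ 5.7 × 101^0.636 = 5.7 × 18.83 ≈ 107 kt.
107 kt falls in the Category 3 band.

3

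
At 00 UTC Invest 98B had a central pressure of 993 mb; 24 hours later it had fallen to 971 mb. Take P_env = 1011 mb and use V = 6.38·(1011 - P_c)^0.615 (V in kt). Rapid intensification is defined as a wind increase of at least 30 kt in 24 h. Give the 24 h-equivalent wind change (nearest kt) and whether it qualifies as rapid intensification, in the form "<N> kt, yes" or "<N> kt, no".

24 kt, no

V₁: ΔP = 18, V ≈ 6.38 × 18^0.615 ≈ 37.74 kt.
V₂: ΔP = 40, V ≈ 6.38 × 40^0.615 ≈ 61.67 kt.
ΔV over 24 h = 23.93 kt → 24 h equivalent = 23.93 × 24/24 ≈ 23.93 kt.
24 kt < 30 kt ⇒ not rapid intensification.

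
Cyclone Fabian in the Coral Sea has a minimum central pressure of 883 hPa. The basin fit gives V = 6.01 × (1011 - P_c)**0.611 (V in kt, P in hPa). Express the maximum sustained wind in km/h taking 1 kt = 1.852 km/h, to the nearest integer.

216 km/h

ΔP = 1011 − 883 = 128 hPa.
V ≈ 6.01 × 128^0.611 = 6.01 × 19.387 ≈ 116.514 kt.
116.514 × 1.852 ≈ 215.78 km/h → 216 km/h.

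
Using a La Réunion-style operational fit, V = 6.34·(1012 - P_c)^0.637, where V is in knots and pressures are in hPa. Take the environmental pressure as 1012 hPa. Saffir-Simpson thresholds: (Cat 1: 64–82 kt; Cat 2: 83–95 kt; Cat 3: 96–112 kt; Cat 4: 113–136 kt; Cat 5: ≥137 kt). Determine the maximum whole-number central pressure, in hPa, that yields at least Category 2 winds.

Category 2 begins at V = 83 kt.
Required ΔP = (83/6.34)^(1/0.637) = 13.091^1.570 ≈ 56.69 hPa.
P_c ≤ 1012 − 56.69 = 955.31, so the highest integer P_c is 955 hPa.

955 hPa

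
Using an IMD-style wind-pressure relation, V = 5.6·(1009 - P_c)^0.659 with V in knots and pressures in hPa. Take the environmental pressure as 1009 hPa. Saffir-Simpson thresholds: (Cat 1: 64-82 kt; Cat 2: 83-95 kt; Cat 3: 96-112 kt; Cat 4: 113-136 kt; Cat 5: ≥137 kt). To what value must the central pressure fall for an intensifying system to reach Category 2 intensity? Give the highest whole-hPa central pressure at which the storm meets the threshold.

Category 2 begins at V = 83 kt.
Required ΔP = (83/5.6)^(1/0.659) = 14.821^1.517 ≈ 59.81 hPa.
P_c ≤ 1009 − 59.81 = 949.19, so the highest integer P_c is 949 hPa.

949 hPa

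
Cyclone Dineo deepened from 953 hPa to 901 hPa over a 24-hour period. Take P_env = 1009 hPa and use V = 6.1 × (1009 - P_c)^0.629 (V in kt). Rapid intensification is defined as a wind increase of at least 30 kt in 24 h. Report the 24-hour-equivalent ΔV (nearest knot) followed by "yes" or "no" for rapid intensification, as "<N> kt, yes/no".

39 kt, yes

V₁: ΔP = 56, V ≈ 6.1 × 56^0.629 ≈ 76.73 kt.
V₂: ΔP = 108, V ≈ 6.1 × 108^0.629 ≈ 115.97 kt.
ΔV over 24 h = 39.24 kt → 24 h equivalent = 39.24 × 24/24 ≈ 39.24 kt.
39 kt ≥ 30 kt ⇒ rapid intensification.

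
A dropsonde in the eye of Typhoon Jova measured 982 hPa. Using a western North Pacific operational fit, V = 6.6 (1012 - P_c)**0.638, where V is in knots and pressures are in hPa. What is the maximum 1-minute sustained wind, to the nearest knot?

ΔP = 1012 − 982 = 30 hPa.
30^0.638 ≈ 8.758.
V ≈ 6.6 × 8.758 ≈ 57.8 kt.

58 kt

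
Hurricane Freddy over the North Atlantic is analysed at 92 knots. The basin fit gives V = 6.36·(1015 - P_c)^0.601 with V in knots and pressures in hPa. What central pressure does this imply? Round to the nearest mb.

ΔP = (V / 6.36)^(1/0.601) = (92/6.36)^1.664.
92/6.36 = 14.465; 14.465^1.664 ≈ 85.24 mb.
P_c = 1015 − 85.24 = 929.76 ≈ 930 mb.

930 mb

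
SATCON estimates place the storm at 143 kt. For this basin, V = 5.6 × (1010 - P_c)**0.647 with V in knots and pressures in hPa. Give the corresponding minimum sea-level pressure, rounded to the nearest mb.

860 mb

ΔP = (V / 5.6)^(1/0.647) = (143/5.6)^1.546.
143/5.6 = 25.536; 25.536^1.546 ≈ 149.58 mb.
P_c = 1010 − 149.58 = 860.42 ≈ 860 mb.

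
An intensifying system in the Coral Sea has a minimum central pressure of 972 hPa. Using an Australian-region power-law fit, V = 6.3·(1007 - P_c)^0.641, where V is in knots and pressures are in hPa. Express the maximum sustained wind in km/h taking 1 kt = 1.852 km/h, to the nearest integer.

114 km/h

ΔP = 1007 − 972 = 35 hPa.
V ≈ 6.3 × 35^0.641 = 6.3 × 9.767 ≈ 61.530 kt.
61.530 × 1.852 ≈ 113.95 km/h → 114 km/h.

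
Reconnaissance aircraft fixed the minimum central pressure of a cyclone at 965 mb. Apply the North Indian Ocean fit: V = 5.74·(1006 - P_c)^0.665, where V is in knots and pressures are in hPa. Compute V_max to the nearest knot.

68 kt

ΔP = 1006 − 965 = 41 mb.
41^0.665 ≈ 11.817.
V ≈ 5.74 × 11.817 ≈ 67.8 kt.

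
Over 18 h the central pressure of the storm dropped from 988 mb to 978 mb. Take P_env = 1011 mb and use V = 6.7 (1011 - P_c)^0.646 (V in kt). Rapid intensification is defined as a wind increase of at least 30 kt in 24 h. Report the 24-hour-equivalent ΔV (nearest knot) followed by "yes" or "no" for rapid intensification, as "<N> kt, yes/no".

18 kt, no

V₁: ΔP = 23, V ≈ 6.7 × 23^0.646 ≈ 50.79 kt.
V₂: ΔP = 33, V ≈ 6.7 × 33^0.646 ≈ 64.13 kt.
ΔV over 18 h = 13.34 kt → 24 h equivalent = 13.34 × 24/18 ≈ 17.79 kt.
18 kt < 30 kt ⇒ not rapid intensification.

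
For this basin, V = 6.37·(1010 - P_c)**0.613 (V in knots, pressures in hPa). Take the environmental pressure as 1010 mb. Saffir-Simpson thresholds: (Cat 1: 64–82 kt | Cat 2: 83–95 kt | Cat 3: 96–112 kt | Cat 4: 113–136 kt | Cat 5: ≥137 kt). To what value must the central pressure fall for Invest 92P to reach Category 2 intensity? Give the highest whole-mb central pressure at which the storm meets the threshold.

944 mb

Category 2 begins at V = 83 kt.
Required ΔP = (83/6.37)^(1/0.613) = 13.030^1.631 ≈ 65.89 mb.
P_c ≤ 1010 − 65.89 = 944.11, so the highest integer P_c is 944 mb.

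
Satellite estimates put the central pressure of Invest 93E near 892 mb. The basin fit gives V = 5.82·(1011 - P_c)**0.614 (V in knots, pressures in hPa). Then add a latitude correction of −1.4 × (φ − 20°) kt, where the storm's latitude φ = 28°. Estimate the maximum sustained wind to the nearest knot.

ΔP = 1011 − 892 = 119 mb.
119^0.614 ≈ 18.810.
V ≈ 5.82 × 18.810 ≈ 109.5 kt.
Latitude correction: −1.4 × (28 − 20) = -11.2 kt.
Corrected V ≈ 98.3 kt → 98 kt.

98 kt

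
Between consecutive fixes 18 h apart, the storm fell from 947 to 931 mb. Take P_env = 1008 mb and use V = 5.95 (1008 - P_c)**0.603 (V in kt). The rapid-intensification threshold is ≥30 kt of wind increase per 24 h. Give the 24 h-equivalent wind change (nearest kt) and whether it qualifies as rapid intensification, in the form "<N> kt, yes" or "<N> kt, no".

V₁: ΔP = 61, V ≈ 5.95 × 61^0.603 ≈ 70.97 kt.
V₂: ΔP = 77, V ≈ 5.95 × 77^0.603 ≈ 81.67 kt.
ΔV over 18 h = 10.70 kt → 24 h equivalent = 10.70 × 24/18 ≈ 14.27 kt.
14 kt < 30 kt ⇒ not rapid intensification.

14 kt, no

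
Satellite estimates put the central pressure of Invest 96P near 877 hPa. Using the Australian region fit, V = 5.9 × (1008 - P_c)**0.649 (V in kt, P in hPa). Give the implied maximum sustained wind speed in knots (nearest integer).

ΔP = 1008 − 877 = 131 hPa.
131^0.649 ≈ 23.665.
V ≈ 5.9 × 23.665 ≈ 139.6 kt.

140 kt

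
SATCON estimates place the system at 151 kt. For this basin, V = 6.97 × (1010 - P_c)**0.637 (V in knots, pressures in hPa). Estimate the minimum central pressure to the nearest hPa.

ΔP = (V / 6.97)^(1/0.637) = (151/6.97)^1.570.
151/6.97 = 21.664; 21.664^1.570 ≈ 125.01 hPa.
P_c = 1010 − 125.01 = 884.99 ≈ 885 hPa.

885 hPa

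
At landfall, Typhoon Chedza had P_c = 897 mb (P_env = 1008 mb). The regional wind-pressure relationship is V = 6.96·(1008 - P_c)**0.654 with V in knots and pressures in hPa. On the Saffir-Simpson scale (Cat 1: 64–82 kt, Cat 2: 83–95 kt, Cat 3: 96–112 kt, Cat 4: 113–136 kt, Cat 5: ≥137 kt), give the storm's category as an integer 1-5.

5

ΔP = 1008 − 897 = 111 mb.
V ≈ 6.96 × 111^0.654 = 6.96 × 21.76 ≈ 151 kt.
151 kt falls in the Category 5 band.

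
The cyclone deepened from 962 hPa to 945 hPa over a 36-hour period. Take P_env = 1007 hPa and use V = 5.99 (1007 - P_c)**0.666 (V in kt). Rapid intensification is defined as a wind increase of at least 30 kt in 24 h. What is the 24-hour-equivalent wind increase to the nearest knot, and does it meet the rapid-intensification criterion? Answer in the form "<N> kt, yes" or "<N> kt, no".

12 kt, no

V₁: ΔP = 45, V ≈ 5.99 × 45^0.666 ≈ 75.59 kt.
V₂: ΔP = 62, V ≈ 5.99 × 62^0.666 ≈ 93.57 kt.
ΔV over 36 h = 17.98 kt → 24 h equivalent = 17.98 × 24/36 ≈ 11.99 kt.
12 kt < 30 kt ⇒ not rapid intensification.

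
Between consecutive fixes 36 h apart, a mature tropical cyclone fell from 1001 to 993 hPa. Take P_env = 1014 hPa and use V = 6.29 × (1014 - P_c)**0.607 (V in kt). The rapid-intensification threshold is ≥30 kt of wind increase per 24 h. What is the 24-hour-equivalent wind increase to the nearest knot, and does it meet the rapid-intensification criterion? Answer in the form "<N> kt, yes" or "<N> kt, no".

7 kt, no

V₁: ΔP = 13, V ≈ 6.29 × 13^0.607 ≈ 29.84 kt.
V₂: ΔP = 21, V ≈ 6.29 × 21^0.607 ≈ 39.92 kt.
ΔV over 36 h = 10.08 kt → 24 h equivalent = 10.08 × 24/36 ≈ 6.72 kt.
7 kt < 30 kt ⇒ not rapid intensification.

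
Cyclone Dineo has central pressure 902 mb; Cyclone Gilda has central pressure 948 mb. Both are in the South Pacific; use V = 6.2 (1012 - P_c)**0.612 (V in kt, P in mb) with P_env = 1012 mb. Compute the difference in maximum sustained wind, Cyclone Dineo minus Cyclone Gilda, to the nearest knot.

31 kt

Cyclone Dineo: ΔP = 110; V ≈ 6.2 × 110^0.612 ≈ 110.08 kt.
Cyclone Gilda: ΔP = 64; V ≈ 6.2 × 64^0.612 ≈ 79.03 kt.
Difference ≈ 110.08 − 79.03 = 31.05 → 31 kt.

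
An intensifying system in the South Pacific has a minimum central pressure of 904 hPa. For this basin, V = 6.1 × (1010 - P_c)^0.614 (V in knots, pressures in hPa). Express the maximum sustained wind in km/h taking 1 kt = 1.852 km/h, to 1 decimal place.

197.9 km/h

ΔP = 1010 − 904 = 106 hPa.
V ≈ 6.1 × 106^0.614 = 6.1 × 17.520 ≈ 106.873 kt.
106.873 × 1.852 ≈ 197.93 km/h → 197.9 km/h.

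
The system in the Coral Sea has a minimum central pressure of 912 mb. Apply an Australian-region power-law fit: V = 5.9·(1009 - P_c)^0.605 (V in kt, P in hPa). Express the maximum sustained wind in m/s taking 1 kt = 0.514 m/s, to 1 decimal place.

48.3 m/s

ΔP = 1009 − 912 = 97 mb.
V ≈ 5.9 × 97^0.605 = 5.9 × 15.922 ≈ 93.940 kt.
93.940 × 0.514 ≈ 48.28 m/s → 48.3 m/s.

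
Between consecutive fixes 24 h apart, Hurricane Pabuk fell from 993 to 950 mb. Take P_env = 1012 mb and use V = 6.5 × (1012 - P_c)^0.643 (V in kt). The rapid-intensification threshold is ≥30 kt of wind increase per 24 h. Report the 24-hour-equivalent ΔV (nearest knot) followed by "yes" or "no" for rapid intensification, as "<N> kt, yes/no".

V₁: ΔP = 19, V ≈ 6.5 × 19^0.643 ≈ 43.17 kt.
V₂: ΔP = 62, V ≈ 6.5 × 62^0.643 ≈ 92.35 kt.
ΔV over 24 h = 49.18 kt → 24 h equivalent = 49.18 × 24/24 ≈ 49.18 kt.
49 kt ≥ 30 kt ⇒ rapid intensification.

49 kt, yes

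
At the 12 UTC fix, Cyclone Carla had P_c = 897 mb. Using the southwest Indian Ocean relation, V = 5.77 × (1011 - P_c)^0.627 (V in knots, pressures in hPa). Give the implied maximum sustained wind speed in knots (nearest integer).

ΔP = 1011 − 897 = 114 mb.
114^0.627 ≈ 19.484.
V ≈ 5.77 × 19.484 ≈ 112.4 kt.

112 kt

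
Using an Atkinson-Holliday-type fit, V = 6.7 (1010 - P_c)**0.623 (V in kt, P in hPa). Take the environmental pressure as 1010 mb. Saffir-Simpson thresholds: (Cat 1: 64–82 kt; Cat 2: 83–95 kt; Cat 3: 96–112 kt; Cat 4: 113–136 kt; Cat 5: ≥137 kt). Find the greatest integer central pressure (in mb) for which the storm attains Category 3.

938 mb

Category 3 begins at V = 96 kt.
Required ΔP = (96/6.7)^(1/0.623) = 14.328^1.605 ≈ 71.76 mb.
P_c ≤ 1010 − 71.76 = 938.24, so the highest integer P_c is 938 mb.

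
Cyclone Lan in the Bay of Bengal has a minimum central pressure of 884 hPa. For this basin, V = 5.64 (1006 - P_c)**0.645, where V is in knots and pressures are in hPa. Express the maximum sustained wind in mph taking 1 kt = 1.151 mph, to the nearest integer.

144 mph

ΔP = 1006 − 884 = 122 hPa.
V ≈ 5.64 × 122^0.645 = 5.64 × 22.167 ≈ 125.020 kt.
125.020 × 1.151 ≈ 143.90 mph → 144 mph.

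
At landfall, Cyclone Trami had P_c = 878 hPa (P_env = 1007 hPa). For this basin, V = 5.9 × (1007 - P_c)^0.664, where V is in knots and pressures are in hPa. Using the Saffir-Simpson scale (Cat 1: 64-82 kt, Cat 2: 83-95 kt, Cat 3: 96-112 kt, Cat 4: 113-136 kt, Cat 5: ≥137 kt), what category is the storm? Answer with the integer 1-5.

5

ΔP = 1007 − 878 = 129 hPa.
V ≈ 5.9 × 129^0.664 = 5.9 × 25.20 ≈ 149 kt.
149 kt falls in the Category 5 band.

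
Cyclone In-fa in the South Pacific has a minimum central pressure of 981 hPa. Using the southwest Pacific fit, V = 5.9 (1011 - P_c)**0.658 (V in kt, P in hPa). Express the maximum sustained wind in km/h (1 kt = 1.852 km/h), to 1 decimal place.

ΔP = 1011 − 981 = 30 hPa.
V ≈ 5.9 × 30^0.658 = 5.9 × 9.374 ≈ 55.309 kt.
55.309 × 1.852 ≈ 102.43 km/h → 102.4 km/h.

102.4 km/h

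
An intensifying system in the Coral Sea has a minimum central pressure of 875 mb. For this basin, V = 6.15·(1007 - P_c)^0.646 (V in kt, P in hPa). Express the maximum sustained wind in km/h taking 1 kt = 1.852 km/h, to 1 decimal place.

ΔP = 1007 − 875 = 132 mb.
V ≈ 6.15 × 132^0.646 = 6.15 × 23.436 ≈ 144.134 kt.
144.134 × 1.852 ≈ 266.94 km/h → 266.9 km/h.

266.9 km/h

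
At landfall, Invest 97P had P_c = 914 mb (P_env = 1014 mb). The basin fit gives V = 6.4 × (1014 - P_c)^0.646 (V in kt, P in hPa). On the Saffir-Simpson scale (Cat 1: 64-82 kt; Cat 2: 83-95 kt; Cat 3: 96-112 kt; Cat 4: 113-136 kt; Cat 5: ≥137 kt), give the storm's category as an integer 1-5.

ΔP = 1014 − 914 = 100 mb.
V ≈ 6.4 × 100^0.646 = 6.4 × 19.59 ≈ 125 kt.
125 kt falls in the Category 4 band.

4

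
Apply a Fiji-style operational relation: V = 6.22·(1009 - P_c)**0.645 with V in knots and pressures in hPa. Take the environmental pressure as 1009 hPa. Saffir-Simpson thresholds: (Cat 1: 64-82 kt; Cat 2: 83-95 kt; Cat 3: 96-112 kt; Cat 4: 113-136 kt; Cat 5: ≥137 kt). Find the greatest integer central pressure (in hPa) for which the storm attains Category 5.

888 hPa

Category 5 begins at V = 137 kt.
Required ΔP = (137/6.22)^(1/0.645) = 22.026^1.550 ≈ 120.80 hPa.
P_c ≤ 1009 − 120.80 = 888.20, so the highest integer P_c is 888 hPa.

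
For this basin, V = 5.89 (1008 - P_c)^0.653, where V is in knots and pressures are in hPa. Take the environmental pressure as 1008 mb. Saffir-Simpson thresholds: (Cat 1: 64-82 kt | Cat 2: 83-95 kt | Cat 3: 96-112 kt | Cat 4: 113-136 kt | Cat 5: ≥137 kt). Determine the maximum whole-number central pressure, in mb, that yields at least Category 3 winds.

Category 3 begins at V = 96 kt.
Required ΔP = (96/5.89)^(1/0.653) = 16.299^1.531 ≈ 71.83 mb.
P_c ≤ 1008 − 71.83 = 936.17, so the highest integer P_c is 936 mb.

936 mb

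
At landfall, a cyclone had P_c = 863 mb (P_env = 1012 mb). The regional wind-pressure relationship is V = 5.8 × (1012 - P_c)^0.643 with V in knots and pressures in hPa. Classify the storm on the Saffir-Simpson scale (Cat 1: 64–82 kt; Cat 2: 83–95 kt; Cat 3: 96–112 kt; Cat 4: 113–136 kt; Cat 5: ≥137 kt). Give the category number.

ΔP = 1012 − 863 = 149 mb.
V ≈ 5.8 × 149^0.643 = 5.8 × 24.97 ≈ 145 kt.
145 kt falls in the Category 5 band.

5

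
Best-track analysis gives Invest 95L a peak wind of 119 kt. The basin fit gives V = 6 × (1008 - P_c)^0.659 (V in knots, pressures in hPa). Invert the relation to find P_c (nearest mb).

ΔP = (V / 6)^(1/0.659) = (119/6)^1.517.
119/6 = 19.833; 19.833^1.517 ≈ 93.05 mb.
P_c = 1008 − 93.05 = 914.95 ≈ 915 mb.

915 mb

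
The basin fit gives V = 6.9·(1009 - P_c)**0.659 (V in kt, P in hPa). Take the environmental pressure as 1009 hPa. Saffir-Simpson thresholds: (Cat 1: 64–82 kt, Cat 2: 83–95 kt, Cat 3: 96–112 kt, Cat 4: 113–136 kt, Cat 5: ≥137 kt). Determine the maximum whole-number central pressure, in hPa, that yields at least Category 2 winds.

Category 2 begins at V = 83 kt.
Required ΔP = (83/6.9)^(1/0.659) = 12.029^1.517 ≈ 43.57 hPa.
P_c ≤ 1009 − 43.57 = 965.43, so the highest integer P_c is 965 hPa.

965 hPa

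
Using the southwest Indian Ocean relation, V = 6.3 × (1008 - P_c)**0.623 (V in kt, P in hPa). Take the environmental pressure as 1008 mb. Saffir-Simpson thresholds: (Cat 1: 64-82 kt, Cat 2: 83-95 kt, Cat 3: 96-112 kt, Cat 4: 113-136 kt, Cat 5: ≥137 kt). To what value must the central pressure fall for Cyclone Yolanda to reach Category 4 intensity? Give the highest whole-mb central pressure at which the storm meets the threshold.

905 mb

Category 4 begins at V = 113 kt.
Required ΔP = (113/6.3)^(1/0.623) = 17.937^1.605 ≈ 102.90 mb.
P_c ≤ 1008 − 102.90 = 905.10, so the highest integer P_c is 905 mb.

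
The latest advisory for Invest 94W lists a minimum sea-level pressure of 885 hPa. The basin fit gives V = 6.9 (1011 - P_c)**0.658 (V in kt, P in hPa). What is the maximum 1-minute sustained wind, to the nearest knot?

166 kt

ΔP = 1011 − 885 = 126 hPa.
126^0.658 ≈ 24.101.
V ≈ 6.9 × 24.101 ≈ 166.3 kt.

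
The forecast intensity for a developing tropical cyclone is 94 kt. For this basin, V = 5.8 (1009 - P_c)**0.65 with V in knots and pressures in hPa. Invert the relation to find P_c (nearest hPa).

936 hPa

ΔP = (V / 5.8)^(1/0.65) = (94/5.8)^1.538.
94/5.8 = 16.207; 16.207^1.538 ≈ 72.62 hPa.
P_c = 1009 − 72.62 = 936.38 ≈ 936 hPa.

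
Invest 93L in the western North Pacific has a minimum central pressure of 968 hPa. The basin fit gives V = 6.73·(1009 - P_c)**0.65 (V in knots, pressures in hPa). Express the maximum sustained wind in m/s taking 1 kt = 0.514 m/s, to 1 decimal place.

ΔP = 1009 − 968 = 41 hPa.
V ≈ 6.73 × 41^0.65 = 6.73 × 11.177 ≈ 75.218 kt.
75.218 × 0.514 ≈ 38.66 m/s → 38.7 m/s.

38.7 m/s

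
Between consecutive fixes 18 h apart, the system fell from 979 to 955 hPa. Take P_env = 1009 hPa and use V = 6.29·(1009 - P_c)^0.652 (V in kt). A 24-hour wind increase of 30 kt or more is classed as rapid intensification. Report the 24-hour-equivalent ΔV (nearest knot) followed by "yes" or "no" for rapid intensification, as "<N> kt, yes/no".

V₁: ΔP = 30, V ≈ 6.29 × 30^0.652 ≈ 57.77 kt.
V₂: ΔP = 54, V ≈ 6.29 × 54^0.652 ≈ 84.76 kt.
ΔV over 18 h = 26.99 kt → 24 h equivalent = 26.99 × 24/18 ≈ 35.99 kt.
36 kt ≥ 30 kt ⇒ rapid intensification.

36 kt, yes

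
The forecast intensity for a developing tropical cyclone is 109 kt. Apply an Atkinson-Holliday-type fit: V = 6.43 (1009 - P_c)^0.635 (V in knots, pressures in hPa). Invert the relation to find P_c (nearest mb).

ΔP = (V / 6.43)^(1/0.635) = (109/6.43)^1.575.
109/6.43 = 16.952; 16.952^1.575 ≈ 86.25 mb.
P_c = 1009 − 86.25 = 922.75 ≈ 923 mb.

923 mb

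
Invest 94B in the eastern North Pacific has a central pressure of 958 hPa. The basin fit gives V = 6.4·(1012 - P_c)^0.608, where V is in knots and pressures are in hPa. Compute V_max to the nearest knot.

ΔP = 1012 − 958 = 54 hPa.
54^0.608 ≈ 11.306.
V ≈ 6.4 × 11.306 ≈ 72.4 kt.

72 kt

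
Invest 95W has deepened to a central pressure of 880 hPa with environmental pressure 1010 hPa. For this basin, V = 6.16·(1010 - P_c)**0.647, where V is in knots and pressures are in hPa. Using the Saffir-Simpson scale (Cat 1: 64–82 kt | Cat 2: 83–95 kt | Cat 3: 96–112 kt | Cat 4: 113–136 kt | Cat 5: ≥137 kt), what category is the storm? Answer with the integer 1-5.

5

ΔP = 1010 − 880 = 130 hPa.
V ≈ 6.16 × 130^0.647 = 6.16 × 23.32 ≈ 144 kt.
144 kt falls in the Category 5 band.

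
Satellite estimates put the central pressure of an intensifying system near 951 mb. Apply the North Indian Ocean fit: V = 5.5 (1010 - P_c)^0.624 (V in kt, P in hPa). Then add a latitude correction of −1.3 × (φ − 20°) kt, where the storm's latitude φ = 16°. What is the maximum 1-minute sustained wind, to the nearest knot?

75 kt

ΔP = 1010 − 951 = 59 mb.
59^0.624 ≈ 12.735.
V ≈ 5.5 × 12.735 ≈ 70.0 kt.
Latitude correction: −1.3 × (16 − 20) = 5.2 kt.
Corrected V ≈ 75.2 kt → 75 kt.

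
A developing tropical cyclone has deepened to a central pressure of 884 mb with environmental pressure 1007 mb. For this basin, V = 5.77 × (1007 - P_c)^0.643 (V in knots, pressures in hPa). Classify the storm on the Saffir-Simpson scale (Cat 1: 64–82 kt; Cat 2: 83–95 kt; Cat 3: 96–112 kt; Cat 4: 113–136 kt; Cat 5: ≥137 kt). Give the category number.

ΔP = 1007 − 884 = 123 mb.
V ≈ 5.77 × 123^0.643 = 5.77 × 22.07 ≈ 127 kt.
127 kt falls in the Category 4 band.

4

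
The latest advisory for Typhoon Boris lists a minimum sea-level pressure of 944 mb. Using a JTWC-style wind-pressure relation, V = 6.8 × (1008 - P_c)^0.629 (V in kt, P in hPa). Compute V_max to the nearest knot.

ΔP = 1008 − 944 = 64 mb.
64^0.629 ≈ 13.680.
V ≈ 6.8 × 13.680 ≈ 93.0 kt.

93 kt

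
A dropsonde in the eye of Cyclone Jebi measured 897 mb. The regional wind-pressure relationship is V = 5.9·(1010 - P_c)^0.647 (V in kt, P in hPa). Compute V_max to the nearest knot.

126 kt

ΔP = 1010 − 897 = 113 mb.
113^0.647 ≈ 21.298.
V ≈ 5.9 × 21.298 ≈ 125.7 kt.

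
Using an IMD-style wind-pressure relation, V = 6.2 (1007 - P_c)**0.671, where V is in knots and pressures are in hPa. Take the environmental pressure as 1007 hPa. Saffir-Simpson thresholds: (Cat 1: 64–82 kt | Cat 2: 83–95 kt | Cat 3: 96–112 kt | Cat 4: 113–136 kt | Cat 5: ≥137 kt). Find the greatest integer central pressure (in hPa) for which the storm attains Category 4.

Category 4 begins at V = 113 kt.
Required ΔP = (113/6.2)^(1/0.671) = 18.226^1.490 ≈ 75.65 hPa.
P_c ≤ 1007 − 75.65 = 931.35, so the highest integer P_c is 931 hPa.

931 hPa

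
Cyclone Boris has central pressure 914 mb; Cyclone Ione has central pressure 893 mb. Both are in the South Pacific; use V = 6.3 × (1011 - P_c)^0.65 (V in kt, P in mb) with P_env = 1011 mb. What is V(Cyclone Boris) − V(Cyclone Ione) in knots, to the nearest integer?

Cyclone Boris: ΔP = 97; V ≈ 6.3 × 97^0.65 ≈ 123.24 kt.
Cyclone Ione: ΔP = 118; V ≈ 6.3 × 118^0.65 ≈ 139.98 kt.
Difference ≈ 123.24 − 139.98 = -16.74 → -17 kt.

-17 kt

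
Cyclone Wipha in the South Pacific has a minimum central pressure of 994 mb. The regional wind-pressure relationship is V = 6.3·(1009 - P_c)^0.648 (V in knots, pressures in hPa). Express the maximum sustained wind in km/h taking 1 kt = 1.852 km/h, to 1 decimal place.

ΔP = 1009 − 994 = 15 mb.
V ≈ 6.3 × 15^0.648 = 6.3 × 5.782 ≈ 36.429 kt.
36.429 × 1.852 ≈ 67.47 km/h → 67.5 km/h.

67.5 km/h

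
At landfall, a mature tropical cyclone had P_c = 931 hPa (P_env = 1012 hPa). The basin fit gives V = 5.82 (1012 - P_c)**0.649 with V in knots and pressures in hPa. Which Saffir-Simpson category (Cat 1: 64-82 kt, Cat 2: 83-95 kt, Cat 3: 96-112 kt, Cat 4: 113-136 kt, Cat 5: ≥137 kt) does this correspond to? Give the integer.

ΔP = 1012 − 931 = 81 hPa.
V ≈ 5.82 × 81^0.649 = 5.82 × 17.32 ≈ 101 kt.
101 kt falls in the Category 3 band.

3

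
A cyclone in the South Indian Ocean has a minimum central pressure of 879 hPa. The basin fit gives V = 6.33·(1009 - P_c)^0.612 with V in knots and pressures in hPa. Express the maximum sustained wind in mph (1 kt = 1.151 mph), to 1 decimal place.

ΔP = 1009 − 879 = 130 hPa.
V ≈ 6.33 × 130^0.612 = 6.33 × 19.667 ≈ 124.491 kt.
124.491 × 1.151 ≈ 143.29 mph → 143.3 mph.

143.3 mph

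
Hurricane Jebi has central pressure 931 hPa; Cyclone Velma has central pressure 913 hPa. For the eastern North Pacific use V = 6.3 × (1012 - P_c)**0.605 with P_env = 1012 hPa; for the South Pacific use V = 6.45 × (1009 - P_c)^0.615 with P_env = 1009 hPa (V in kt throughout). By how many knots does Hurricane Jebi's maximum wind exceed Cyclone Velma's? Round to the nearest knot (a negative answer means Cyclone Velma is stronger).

-17 kt

Hurricane Jebi: ΔP = 81; V ≈ 6.3 × 81^0.605 ≈ 89.94 kt.
Cyclone Velma: ΔP = 96; V ≈ 6.45 × 96^0.615 ≈ 106.82 kt.
Difference ≈ 89.94 − 106.82 = -16.88 → -17 kt.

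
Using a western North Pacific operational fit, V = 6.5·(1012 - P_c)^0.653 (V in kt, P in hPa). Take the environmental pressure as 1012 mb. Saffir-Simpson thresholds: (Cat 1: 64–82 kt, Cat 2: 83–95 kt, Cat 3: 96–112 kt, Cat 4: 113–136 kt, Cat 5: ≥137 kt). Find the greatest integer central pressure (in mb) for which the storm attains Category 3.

Category 3 begins at V = 96 kt.
Required ΔP = (96/6.5)^(1/0.653) = 14.769^1.531 ≈ 61.77 mb.
P_c ≤ 1012 − 61.77 = 950.23, so the highest integer P_c is 950 mb.

950 mb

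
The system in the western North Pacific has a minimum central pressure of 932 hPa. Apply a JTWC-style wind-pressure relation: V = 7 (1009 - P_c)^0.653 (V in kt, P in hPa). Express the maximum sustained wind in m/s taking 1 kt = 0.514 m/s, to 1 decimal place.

ΔP = 1009 − 932 = 77 hPa.
V ≈ 7 × 77^0.653 = 7 × 17.056 ≈ 119.392 kt.
119.392 × 0.514 ≈ 61.37 m/s → 61.4 m/s.

61.4 m/s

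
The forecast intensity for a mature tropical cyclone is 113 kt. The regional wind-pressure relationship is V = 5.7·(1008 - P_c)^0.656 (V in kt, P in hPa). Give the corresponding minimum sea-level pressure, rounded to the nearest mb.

ΔP = (V / 5.7)^(1/0.656) = (113/5.7)^1.524.
113/5.7 = 19.825; 19.825^1.524 ≈ 94.94 mb.
P_c = 1008 − 94.94 = 913.06 ≈ 913 mb.

913 mb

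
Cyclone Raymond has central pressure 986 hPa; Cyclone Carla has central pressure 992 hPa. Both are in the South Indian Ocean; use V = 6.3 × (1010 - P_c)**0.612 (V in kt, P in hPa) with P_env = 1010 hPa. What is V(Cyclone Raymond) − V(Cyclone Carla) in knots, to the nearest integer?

7 kt

Cyclone Raymond: ΔP = 24; V ≈ 6.3 × 24^0.612 ≈ 44.06 kt.
Cyclone Carla: ΔP = 18; V ≈ 6.3 × 18^0.612 ≈ 36.95 kt.
Difference ≈ 44.06 − 36.95 = 7.11 → 7 kt.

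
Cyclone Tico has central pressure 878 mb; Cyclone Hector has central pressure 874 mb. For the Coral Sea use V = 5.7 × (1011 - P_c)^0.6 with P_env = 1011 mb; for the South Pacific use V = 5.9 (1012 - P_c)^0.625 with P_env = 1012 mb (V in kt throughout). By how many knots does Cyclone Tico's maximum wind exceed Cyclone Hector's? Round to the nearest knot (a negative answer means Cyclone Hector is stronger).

-21 kt

Cyclone Tico: ΔP = 133; V ≈ 5.7 × 133^0.6 ≈ 107.20 kt.
Cyclone Hector: ΔP = 138; V ≈ 5.9 × 138^0.625 ≈ 128.31 kt.
Difference ≈ 107.20 − 128.31 = -21.11 → -21 kt.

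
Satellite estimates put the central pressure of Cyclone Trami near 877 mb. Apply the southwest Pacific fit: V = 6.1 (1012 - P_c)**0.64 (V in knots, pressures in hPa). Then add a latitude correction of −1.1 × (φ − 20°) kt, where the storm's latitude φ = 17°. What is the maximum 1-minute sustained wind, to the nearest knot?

144 kt

ΔP = 1012 − 877 = 135 mb.
135^0.64 ≈ 23.089.
V ≈ 6.1 × 23.089 ≈ 140.8 kt.
Latitude correction: −1.1 × (17 − 20) = 3.3 kt.
Corrected V ≈ 144.1 kt → 144 kt.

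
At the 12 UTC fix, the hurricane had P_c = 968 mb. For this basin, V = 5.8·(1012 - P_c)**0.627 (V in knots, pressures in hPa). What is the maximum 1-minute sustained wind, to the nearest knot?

ΔP = 1012 − 968 = 44 mb.
44^0.627 ≈ 10.726.
V ≈ 5.8 × 10.726 ≈ 62.2 kt.

62 kt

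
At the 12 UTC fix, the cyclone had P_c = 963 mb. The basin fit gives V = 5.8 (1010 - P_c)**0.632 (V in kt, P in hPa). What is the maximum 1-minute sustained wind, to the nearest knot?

66 kt

ΔP = 1010 − 963 = 47 mb.
47^0.632 ≈ 11.396.
V ≈ 5.8 × 11.396 ≈ 66.1 kt.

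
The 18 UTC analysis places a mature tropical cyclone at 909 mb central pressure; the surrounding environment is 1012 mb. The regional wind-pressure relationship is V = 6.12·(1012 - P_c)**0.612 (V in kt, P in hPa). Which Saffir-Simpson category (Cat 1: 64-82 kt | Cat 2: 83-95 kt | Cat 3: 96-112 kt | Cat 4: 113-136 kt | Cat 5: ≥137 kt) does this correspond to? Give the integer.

3

ΔP = 1012 − 909 = 103 mb.
V ≈ 6.12 × 103^0.612 = 6.12 × 17.06 ≈ 104 kt.
104 kt falls in the Category 3 band.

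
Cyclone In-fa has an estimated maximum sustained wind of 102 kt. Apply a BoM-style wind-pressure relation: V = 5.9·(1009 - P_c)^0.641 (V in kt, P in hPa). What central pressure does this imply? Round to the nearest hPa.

924 hPa

ΔP = (V / 5.9)^(1/0.641) = (102/5.9)^1.560.
102/5.9 = 17.288; 17.288^1.560 ≈ 85.30 hPa.
P_c = 1009 − 85.30 = 923.70 ≈ 924 hPa.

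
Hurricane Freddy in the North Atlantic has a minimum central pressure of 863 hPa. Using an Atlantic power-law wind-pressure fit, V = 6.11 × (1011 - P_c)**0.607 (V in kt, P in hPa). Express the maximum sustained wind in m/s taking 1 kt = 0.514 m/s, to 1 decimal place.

ΔP = 1011 − 863 = 148 hPa.
V ≈ 6.11 × 148^0.607 = 6.11 × 20.766 ≈ 126.879 kt.
126.879 × 0.514 ≈ 65.22 m/s → 65.2 m/s.

65.2 m/s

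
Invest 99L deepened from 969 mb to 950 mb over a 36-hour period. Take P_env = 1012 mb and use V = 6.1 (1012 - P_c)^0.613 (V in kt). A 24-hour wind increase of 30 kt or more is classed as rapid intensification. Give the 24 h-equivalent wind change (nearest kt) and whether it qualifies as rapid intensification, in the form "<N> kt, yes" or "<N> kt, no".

10 kt, no

V₁: ΔP = 43, V ≈ 6.1 × 43^0.613 ≈ 61.19 kt.
V₂: ΔP = 62, V ≈ 6.1 × 62^0.613 ≈ 76.57 kt.
ΔV over 36 h = 15.38 kt → 24 h equivalent = 15.38 × 24/36 ≈ 10.25 kt.
10 kt < 30 kt ⇒ not rapid intensification.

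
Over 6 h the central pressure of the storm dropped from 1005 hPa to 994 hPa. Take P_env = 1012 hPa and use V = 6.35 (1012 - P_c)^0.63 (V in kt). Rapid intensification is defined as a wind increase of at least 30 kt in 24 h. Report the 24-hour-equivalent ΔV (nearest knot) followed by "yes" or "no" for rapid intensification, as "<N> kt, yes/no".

70 kt, yes

V₁: ΔP = 7, V ≈ 6.35 × 7^0.63 ≈ 21.64 kt.
V₂: ΔP = 18, V ≈ 6.35 × 18^0.63 ≈ 39.23 kt.
ΔV over 6 h = 17.59 kt → 24 h equivalent = 17.59 × 24/6 ≈ 70.36 kt.
70 kt ≥ 30 kt ⇒ rapid intensification.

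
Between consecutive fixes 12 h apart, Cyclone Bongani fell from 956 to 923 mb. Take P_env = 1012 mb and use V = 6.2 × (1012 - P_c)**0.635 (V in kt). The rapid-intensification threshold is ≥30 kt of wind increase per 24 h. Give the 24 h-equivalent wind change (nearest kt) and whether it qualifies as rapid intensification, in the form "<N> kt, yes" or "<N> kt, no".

55 kt, yes

V₁: ΔP = 56, V ≈ 6.2 × 56^0.635 ≈ 79.89 kt.
V₂: ΔP = 89, V ≈ 6.2 × 89^0.635 ≈ 107.21 kt.
ΔV over 12 h = 27.32 kt → 24 h equivalent = 27.32 × 24/12 ≈ 54.64 kt.
55 kt ≥ 30 kt ⇒ rapid intensification.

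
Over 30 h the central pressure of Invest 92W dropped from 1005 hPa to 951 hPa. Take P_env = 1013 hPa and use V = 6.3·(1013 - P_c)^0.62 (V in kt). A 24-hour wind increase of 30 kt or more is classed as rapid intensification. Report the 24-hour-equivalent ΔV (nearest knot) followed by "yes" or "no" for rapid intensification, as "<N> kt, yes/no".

47 kt, yes

V₁: ΔP = 8, V ≈ 6.3 × 8^0.62 ≈ 22.87 kt.
V₂: ΔP = 62, V ≈ 6.3 × 62^0.62 ≈ 81.40 kt.
ΔV over 30 h = 58.53 kt → 24 h equivalent = 58.53 × 24/30 ≈ 46.82 kt.
47 kt ≥ 30 kt ⇒ rapid intensification.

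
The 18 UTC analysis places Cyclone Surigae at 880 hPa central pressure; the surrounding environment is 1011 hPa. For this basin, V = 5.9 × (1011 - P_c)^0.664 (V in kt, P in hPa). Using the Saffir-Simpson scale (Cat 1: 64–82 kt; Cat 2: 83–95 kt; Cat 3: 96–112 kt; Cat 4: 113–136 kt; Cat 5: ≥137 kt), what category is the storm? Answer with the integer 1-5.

5

ΔP = 1011 − 880 = 131 hPa.
V ≈ 5.9 × 131^0.664 = 5.9 × 25.46 ≈ 150 kt.
150 kt falls in the Category 5 band.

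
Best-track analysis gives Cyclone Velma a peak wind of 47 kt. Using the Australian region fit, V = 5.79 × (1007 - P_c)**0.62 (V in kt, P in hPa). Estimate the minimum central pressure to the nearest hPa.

978 hPa

ΔP = (V / 5.79)^(1/0.62) = (47/5.79)^1.613.
47/5.79 = 8.117; 8.117^1.613 ≈ 29.30 hPa.
P_c = 1007 − 29.30 = 977.70 ≈ 978 hPa.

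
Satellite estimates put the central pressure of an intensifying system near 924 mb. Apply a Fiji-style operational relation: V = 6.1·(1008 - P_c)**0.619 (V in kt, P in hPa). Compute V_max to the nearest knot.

ΔP = 1008 − 924 = 84 mb.
84^0.619 ≈ 15.528.
V ≈ 6.1 × 15.528 ≈ 94.7 kt.

95 kt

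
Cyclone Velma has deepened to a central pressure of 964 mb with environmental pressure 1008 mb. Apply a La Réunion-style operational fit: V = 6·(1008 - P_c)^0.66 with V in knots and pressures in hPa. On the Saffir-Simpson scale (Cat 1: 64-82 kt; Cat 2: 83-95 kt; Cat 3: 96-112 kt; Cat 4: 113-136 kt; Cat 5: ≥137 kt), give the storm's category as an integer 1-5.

ΔP = 1008 − 964 = 44 mb.
V ≈ 6 × 44^0.66 = 6 × 12.15 ≈ 73 kt.
73 kt falls in the Category 1 band.

1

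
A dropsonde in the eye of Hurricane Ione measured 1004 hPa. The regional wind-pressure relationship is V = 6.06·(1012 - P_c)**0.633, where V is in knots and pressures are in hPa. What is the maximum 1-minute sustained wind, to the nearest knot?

ΔP = 1012 − 1004 = 8 hPa.
8^0.633 ≈ 3.730.
V ≈ 6.06 × 3.730 ≈ 22.6 kt.

23 kt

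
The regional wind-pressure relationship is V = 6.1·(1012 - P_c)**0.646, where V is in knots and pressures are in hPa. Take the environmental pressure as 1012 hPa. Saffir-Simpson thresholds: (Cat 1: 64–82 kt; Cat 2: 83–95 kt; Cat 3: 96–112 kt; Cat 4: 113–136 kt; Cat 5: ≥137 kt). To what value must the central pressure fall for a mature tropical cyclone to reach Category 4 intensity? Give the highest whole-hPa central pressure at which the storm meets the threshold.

Category 4 begins at V = 113 kt.
Required ΔP = (113/6.1)^(1/0.646) = 18.525^1.548 ≈ 91.72 hPa.
P_c ≤ 1012 − 91.72 = 920.28, so the highest integer P_c is 920 hPa.

920 hPa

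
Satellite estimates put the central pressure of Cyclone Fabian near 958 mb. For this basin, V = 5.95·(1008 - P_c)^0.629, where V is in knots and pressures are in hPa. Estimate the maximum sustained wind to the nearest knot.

ΔP = 1008 − 958 = 50 mb.
50^0.629 ≈ 11.713.
V ≈ 5.95 × 11.713 ≈ 69.7 kt.

70 kt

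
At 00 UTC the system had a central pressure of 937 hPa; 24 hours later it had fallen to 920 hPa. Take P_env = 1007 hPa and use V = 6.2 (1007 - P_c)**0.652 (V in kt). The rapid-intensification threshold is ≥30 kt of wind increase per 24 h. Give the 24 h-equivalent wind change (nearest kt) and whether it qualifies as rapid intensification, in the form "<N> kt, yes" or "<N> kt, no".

15 kt, no

V₁: ΔP = 70, V ≈ 6.2 × 70^0.652 ≈ 98.95 kt.
V₂: ΔP = 87, V ≈ 6.2 × 87^0.652 ≈ 114.01 kt.
ΔV over 24 h = 15.06 kt → 24 h equivalent = 15.06 × 24/24 ≈ 15.06 kt.
15 kt < 30 kt ⇒ not rapid intensification.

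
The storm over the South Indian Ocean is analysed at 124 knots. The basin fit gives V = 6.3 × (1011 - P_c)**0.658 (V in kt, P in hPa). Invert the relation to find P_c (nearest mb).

ΔP = (V / 6.3)^(1/0.658) = (124/6.3)^1.520.
124/6.3 = 19.683; 19.683^1.520 ≈ 92.62 mb.
P_c = 1011 − 92.62 = 918.38 ≈ 918 mb.

918 mb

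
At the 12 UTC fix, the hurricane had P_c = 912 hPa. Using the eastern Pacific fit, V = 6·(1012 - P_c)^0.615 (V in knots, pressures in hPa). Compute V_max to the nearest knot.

102 kt

ΔP = 1012 − 912 = 100 hPa.
100^0.615 ≈ 16.982.
V ≈ 6 × 16.982 ≈ 101.9 kt.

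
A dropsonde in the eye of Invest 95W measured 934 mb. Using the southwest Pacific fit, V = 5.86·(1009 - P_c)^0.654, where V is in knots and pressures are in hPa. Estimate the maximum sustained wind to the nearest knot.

ΔP = 1009 − 934 = 75 mb.
75^0.654 ≈ 16.838.
V ≈ 5.86 × 16.838 ≈ 98.7 kt.

99 kt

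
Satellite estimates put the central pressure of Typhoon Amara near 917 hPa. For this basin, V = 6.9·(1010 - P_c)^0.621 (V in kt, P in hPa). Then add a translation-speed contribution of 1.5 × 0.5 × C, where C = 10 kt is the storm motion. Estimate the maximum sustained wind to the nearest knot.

ΔP = 1010 − 917 = 93 hPa.
93^0.621 ≈ 16.689.
V ≈ 6.9 × 16.689 ≈ 115.2 kt.
Translation term: 1.5 × 0.5 × 10 = 7.5 kt.
Corrected V ≈ 122.7 kt → 123 kt.

123 kt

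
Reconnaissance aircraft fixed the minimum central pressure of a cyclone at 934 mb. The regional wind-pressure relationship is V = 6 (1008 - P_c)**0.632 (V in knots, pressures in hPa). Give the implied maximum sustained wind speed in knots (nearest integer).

ΔP = 1008 − 934 = 74 mb.
74^0.632 ≈ 15.183.
V ≈ 6 × 15.183 ≈ 91.1 kt.

91 kt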